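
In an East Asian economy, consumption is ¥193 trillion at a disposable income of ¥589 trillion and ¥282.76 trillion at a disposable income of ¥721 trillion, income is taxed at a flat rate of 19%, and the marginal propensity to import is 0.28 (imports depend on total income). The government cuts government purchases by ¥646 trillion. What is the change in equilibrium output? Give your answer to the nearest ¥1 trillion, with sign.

−¥886 trillion

MPC = ΔC/ΔYd = (282.76 − 193)/(721 − 589) = 89.76/132 = 0.68.
Government-spending multiplier = 1/(1 − c(1−t) + m) = 1/(1 − 0.68×0.81 + 0.28) = 1/0.7292 ≈ 1.371.
ΔY = k × ΔG = (−¥646 trillion) / 0.7292 ≈ −¥886 trillion.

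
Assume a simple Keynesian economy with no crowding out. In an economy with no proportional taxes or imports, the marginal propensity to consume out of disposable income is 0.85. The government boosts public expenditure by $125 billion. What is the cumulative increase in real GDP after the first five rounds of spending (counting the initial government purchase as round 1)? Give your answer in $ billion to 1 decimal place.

Round 1 adds ΔG = $125 billion; each later round is MPC = 0.85 times the previous.
After 5 rounds: 125 + 106.25 + 90.3125 + 76.765625 + 65.25078125 = ΔG·(1 − c^5)/(1 − c) = 125 × (1 − 0.4437053125)/0.15 ≈ $463.6 billion.

$463.6 billion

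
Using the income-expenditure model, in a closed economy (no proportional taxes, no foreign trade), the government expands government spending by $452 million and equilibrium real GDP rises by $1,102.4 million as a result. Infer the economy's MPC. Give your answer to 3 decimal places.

Implied spending multiplier k = ΔY/ΔG = 1,102.4/452 ≈ 2.4389.
Since k = 1/(1 − MPC), MPC = 1 − 1/k = 1 − ΔG/ΔY = 1 − 452/1,102.4 ≈ 0.590.

0.590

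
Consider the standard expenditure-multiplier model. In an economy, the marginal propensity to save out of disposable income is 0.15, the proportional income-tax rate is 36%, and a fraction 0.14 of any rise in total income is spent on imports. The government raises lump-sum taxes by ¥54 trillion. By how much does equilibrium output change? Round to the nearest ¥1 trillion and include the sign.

−¥77 trillion

MPC = 1 − MPS = 1 − 0.15 = 0.85.
A lump-sum tax change of +¥54 trillion shifts disposable income by −¥54 trillion; first-round consumption changes by −c × ΔT = −0.85 × (+¥54 trillion) = −¥45.9 trillion.
Expenditure multiplier = 1/(1 − c(1−t) + m) = 1/(1 − 0.85×0.64 + 0.14) = 1/0.596 ≈ 1.678.
The tax multiplier is −c × k ≈ −1.426, so ΔY = k × (−c·ΔT) = (−¥45.9 trillion) / 0.596 ≈ −¥77 trillion.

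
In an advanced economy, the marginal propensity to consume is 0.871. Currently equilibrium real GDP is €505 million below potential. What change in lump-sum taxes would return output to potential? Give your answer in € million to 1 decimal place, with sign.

Spending multiplier = 1/(1 − MPC) = 1/(1 − 0.871) = 1/0.129 ≈ 7.752.
Tax multiplier = −c·k = −0.871/0.129 ≈ −6.752. Need ΔY = +€505 million, so ΔT = ΔY/(−c·k) = −(+€505 million) × 0.129 / 0.871 ≈ −€74.8 million.
The government should cut lump-sum taxes by €74.8 million.

−€74.8 million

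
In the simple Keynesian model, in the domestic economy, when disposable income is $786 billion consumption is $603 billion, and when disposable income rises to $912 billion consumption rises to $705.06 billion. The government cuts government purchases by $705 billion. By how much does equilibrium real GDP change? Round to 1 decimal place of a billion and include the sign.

MPC = ΔC/ΔYd = (705.06 − 603)/(912 − 786) = 102.06/126 = 0.81.
Expenditure multiplier = 1/(1 − MPC) = 1/(1 − 0.81) = 1/0.19 ≈ 5.263.
ΔY = k × ΔG = (−$705 billion) / 0.19 ≈ −$3,710.5 billion.

−$3,710.5 billion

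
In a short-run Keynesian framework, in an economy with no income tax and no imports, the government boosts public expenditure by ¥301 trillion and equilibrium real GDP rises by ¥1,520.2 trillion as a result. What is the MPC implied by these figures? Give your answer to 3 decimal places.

Implied spending multiplier k = ΔY/ΔG = 1,520.2/301 ≈ 5.0505.
Since k = 1/(1 − MPC), MPC = 1 − 1/k = 1 − ΔG/ΔY = 1 − 301/1,520.2 ≈ 0.802.

0.802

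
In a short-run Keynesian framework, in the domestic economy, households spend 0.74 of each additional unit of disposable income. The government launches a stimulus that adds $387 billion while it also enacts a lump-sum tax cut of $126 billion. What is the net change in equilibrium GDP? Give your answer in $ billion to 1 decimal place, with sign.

Expenditure multiplier = 1/(1 − MPC) = 1/(1 − 0.74) = 1/0.26 ≈ 3.846.
ΔG contributes k·ΔG = (+$387 billion) / 0.26 ≈ +$1,488.5 billion.
ΔT of −$126 billion changes first-round spending by −c·ΔT = +$93.24 billion, contributing k·(−c·ΔT) = (+$93.24 billion) / 0.26 ≈ +$358.6 billion.
Net ΔY = k(ΔG − c·ΔT) = (+$480.24 billion) / 0.26 ≈ +$1,847.1 billion.

+$1,847.1 billion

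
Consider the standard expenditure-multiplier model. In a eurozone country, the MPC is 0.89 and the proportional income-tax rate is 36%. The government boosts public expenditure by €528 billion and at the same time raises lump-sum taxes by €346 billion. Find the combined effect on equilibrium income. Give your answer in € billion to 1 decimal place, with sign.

Expenditure multiplier = 1/(1 − c(1−t)) = 1/(1 − 0.89×0.64) = 1/0.4304 ≈ 2.323.
ΔG contributes k·ΔG = (+€528 billion) / 0.4304 ≈ +€1,226.8 billion.
ΔT of +€346 billion changes first-round spending by −c·ΔT = −€307.94 billion, contributing k·(−c·ΔT) = (−€307.94 billion) / 0.4304 ≈ −€715.5 billion.
Net ΔY = k(ΔG − c·ΔT) = (+€220.06 billion) / 0.4304 ≈ +€511.3 billion.

+€511.3 billion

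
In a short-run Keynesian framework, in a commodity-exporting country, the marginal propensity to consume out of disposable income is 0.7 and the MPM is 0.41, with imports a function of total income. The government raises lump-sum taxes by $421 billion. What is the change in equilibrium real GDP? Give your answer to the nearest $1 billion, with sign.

A lump-sum tax change of +$421 billion shifts disposable income by −$421 billion; first-round consumption changes by −c × ΔT = −0.7 × (+$421 billion) = −$294.7 billion.
Expenditure multiplier = 1/(1 − c + m) = 1/(1 − 0.7 + 0.41) = 1/0.71 ≈ 1.408.
The tax multiplier is −c × k ≈ −0.986, so ΔY = k × (−c·ΔT) = (−$294.7 billion) / 0.71 ≈ −$415 billion.

−$415 billion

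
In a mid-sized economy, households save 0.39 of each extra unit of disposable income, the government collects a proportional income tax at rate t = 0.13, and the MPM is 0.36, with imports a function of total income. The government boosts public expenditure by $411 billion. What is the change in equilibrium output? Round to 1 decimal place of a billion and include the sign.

MPC = 1 − MPS = 1 − 0.39 = 0.61.
Spending multiplier = 1/(1 − c(1−t) + m) = 1/(1 − 0.61×0.87 + 0.36) = 1/0.8293 ≈ 1.206.
ΔY = k × ΔG = (+$411 billion) / 0.8293 ≈ +$495.6 billion.

+$495.6 billion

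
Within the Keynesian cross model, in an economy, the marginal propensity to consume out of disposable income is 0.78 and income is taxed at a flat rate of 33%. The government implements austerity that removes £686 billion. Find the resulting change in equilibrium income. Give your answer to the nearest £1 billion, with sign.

−£1,437 billion

Expenditure multiplier = 1/(1 − c(1−t)) = 1/(1 − 0.78×0.67) = 1/0.4774 ≈ 2.095.
ΔY = k × ΔG = (−£686 billion) / 0.4774 ≈ −£1,437 billion.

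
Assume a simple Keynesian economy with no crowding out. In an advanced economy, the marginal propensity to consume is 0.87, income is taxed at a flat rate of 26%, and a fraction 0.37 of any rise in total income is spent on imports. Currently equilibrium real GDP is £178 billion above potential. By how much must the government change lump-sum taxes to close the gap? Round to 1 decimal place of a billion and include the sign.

Spending multiplier = 1/(1 − c(1−t) + m) = 1/(1 − 0.87×0.74 + 0.37) = 1/0.7262 ≈ 1.377.
Tax multiplier = −c·k = −0.87/0.7262 ≈ −1.198. Need ΔY = −£178 billion, so ΔT = ΔY/(−c·k) = −(−£178 billion) × 0.7262 / 0.87 ≈ +£148.6 billion.
The government should raise lump-sum taxes by £148.6 billion.

+£148.6 billion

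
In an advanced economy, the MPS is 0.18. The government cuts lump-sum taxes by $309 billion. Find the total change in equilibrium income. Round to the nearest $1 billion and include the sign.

+$1,408 billion

MPC = 1 − MPS = 1 − 0.18 = 0.82.
A lump-sum tax change of −$309 billion shifts disposable income by +$309 billion; first-round consumption changes by −c × ΔT = −0.82 × (−$309 billion) = +$253.38 billion.
Expenditure multiplier = 1/(1 − MPC) = 1/(1 − 0.82) = 1/0.18 ≈ 5.556.
The tax multiplier is −c × k ≈ −4.556, so ΔY = k × (−c·ΔT) = (+$253.38 billion) / 0.18 ≈ +$1,408 billion.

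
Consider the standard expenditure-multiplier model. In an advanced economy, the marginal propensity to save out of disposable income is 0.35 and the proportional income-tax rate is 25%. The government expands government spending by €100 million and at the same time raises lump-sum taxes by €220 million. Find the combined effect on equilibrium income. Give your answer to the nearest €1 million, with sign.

−€84 million

MPC = 1 − MPS = 1 − 0.35 = 0.65.
Expenditure multiplier = 1/(1 − c(1−t)) = 1/(1 − 0.65×0.75) = 1/0.5125 ≈ 1.951.
ΔG contributes k·ΔG = (+€100 million) / 0.5125 ≈ +€195.1 million.
ΔT of +€220 million changes first-round spending by −c·ΔT = −€143 million, contributing k·(−c·ΔT) = (−€143 million) / 0.5125 ≈ −€279 million.
Net ΔY = k(ΔG − c·ΔT) = (−€43 million) / 0.5125 ≈ −€84 million.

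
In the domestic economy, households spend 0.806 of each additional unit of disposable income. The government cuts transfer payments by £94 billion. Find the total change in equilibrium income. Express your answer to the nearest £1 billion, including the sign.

−£391 billion

The transfer change shifts disposable income by −£94 billion, so first-round consumption changes by c·ΔTR = 0.806 × (−£94 billion) = −£75.764 billion.
Expenditure multiplier = 1/(1 − MPC) = 1/(1 − 0.806) = 1/0.194 ≈ 5.155.
The transfer multiplier is c × k ≈ 4.155, so ΔY = k × (c·ΔTR) = (−£75.764 billion) / 0.194 ≈ −£391 billion.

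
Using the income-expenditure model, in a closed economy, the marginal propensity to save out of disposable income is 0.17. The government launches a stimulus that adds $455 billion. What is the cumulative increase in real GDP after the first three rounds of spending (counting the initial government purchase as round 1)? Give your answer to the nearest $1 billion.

$1,146 billion

MPC = 1 − MPS = 1 − 0.17 = 0.83.
Round 1 adds ΔG = $455 billion; each later round is MPC = 0.83 times the previous.
After 3 rounds: 455 + 377.65 + 313.4495 = ΔG·(1 − c^3)/(1 − c) = 455 × (1 − 0.571787)/0.17 ≈ $1,146 billion.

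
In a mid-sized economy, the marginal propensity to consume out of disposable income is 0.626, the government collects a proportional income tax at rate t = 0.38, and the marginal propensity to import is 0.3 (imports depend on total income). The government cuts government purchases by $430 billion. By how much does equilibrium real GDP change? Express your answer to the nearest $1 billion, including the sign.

Spending multiplier = 1/(1 − c(1−t) + m) = 1/(1 − 0.626×0.62 + 0.3) = 1/0.91188 ≈ 1.097.
ΔY = k × ΔG = (−$430 billion) / 0.91188 ≈ −$472 billion.

−$472 billion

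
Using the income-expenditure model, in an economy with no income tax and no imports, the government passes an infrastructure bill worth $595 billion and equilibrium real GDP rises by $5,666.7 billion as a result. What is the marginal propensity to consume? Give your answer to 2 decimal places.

0.90

Implied spending multiplier k = ΔY/ΔG = 5,666.7/595 ≈ 9.5239.
Since k = 1/(1 − MPC), MPC = 1 − 1/k = 1 − ΔG/ΔY = 1 − 595/5,666.7 ≈ 0.90.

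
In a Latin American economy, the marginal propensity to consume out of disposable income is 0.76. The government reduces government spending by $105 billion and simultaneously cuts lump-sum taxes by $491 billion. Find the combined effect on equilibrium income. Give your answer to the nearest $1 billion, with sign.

+$1,117 billion

Expenditure multiplier = 1/(1 − MPC) = 1/(1 − 0.76) = 1/0.24 ≈ 4.167.
ΔG contributes k·ΔG = (−$105 billion) / 0.24 = −$437.5 billion.
ΔT of −$491 billion changes first-round spending by −c·ΔT = +$373.16 billion, contributing k·(−c·ΔT) = (+$373.16 billion) / 0.24 ≈ +$1,554.8 billion.
Net ΔY = k(ΔG − c·ΔT) = (+$268.16 billion) / 0.24 ≈ +$1,117 billion.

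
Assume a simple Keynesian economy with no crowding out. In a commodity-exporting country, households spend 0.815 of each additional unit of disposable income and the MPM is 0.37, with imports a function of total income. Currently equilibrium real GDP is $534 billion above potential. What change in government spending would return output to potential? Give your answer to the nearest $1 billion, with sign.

−$296 billion

Spending multiplier = 1/(1 − c + m) = 1/(1 − 0.815 + 0.37) = 1/0.555 ≈ 1.802.
Need ΔY = −$534 billion, so ΔG = ΔY/k = (−$534 billion) × 0.555 ≈ −$296 billion.
The government should cut government spending by $296 billion.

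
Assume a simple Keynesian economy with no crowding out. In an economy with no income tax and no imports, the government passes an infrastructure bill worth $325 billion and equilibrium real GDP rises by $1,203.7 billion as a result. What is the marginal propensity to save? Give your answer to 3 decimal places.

0.270

Implied spending multiplier k = ΔY/ΔG = 1,203.7/325 ≈ 3.7037.
Since k = 1/(1 − MPC), MPC = 1 − 1/k = 1 − ΔG/ΔY = 1 − 325/1,203.7 ≈ 0.730.
MPS = 1 − MPC = 0.270.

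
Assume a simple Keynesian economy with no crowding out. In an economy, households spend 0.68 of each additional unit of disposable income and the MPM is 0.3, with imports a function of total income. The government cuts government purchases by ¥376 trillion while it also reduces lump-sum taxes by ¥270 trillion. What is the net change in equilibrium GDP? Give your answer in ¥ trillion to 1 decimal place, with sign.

−¥310.3 trillion

Expenditure multiplier = 1/(1 − c + m) = 1/(1 − 0.68 + 0.3) = 1/0.62 ≈ 1.613.
ΔG contributes k·ΔG = (−¥376 trillion) / 0.62 ≈ −¥606.5 trillion.
ΔT of −¥270 trillion changes first-round spending by −c·ΔT = +¥183.6 trillion, contributing k·(−c·ΔT) = (+¥183.6 trillion) / 0.62 ≈ +¥296.1 trillion.
Net ΔY = k(ΔG − c·ΔT) = (−¥192.4 trillion) / 0.62 ≈ −¥310.3 trillion.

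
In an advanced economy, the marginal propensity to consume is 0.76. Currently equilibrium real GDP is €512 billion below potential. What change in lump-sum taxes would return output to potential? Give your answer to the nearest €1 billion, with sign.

−€162 billion

Spending multiplier = 1/(1 − MPC) = 1/(1 − 0.76) = 1/0.24 ≈ 4.167.
Tax multiplier = −c·k = −0.76/0.24 ≈ −3.167. Need ΔY = +€512 billion, so ΔT = ΔY/(−c·k) = −(+€512 billion) × 0.24 / 0.76 ≈ −€162 billion.
The government should cut lump-sum taxes by €162 billion.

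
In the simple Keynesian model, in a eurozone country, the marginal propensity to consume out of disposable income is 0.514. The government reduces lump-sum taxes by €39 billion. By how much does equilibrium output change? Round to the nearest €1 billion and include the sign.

+€41 billion

A lump-sum tax change of −€39 billion shifts disposable income by +€39 billion; first-round consumption changes by −c × ΔT = −0.514 × (−€39 billion) = +€20.046 billion.
Expenditure multiplier = 1/(1 − MPC) = 1/(1 − 0.514) = 1/0.486 ≈ 2.058.
The tax multiplier is −c × k ≈ −1.058, so ΔY = k × (−c·ΔT) = (+€20.046 billion) / 0.486 ≈ +€41 billion.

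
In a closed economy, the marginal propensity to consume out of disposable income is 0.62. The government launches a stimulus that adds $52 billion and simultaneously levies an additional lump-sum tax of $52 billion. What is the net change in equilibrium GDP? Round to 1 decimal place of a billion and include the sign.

Expenditure multiplier = 1/(1 − MPC) = 1/(1 − 0.62) = 1/0.38 ≈ 2.632.
ΔG contributes k·ΔG = (+$52 billion) / 0.38 ≈ +$136.8 billion.
ΔT of +$52 billion changes first-round spending by −c·ΔT = −$32.24 billion, contributing k·(−c·ΔT) = (−$32.24 billion) / 0.38 ≈ −$84.8 billion.
With ΔG = ΔT and no other leakages, the balanced-budget multiplier is 1, so ΔY = ΔG = +$52 billion.

+$52.0 billion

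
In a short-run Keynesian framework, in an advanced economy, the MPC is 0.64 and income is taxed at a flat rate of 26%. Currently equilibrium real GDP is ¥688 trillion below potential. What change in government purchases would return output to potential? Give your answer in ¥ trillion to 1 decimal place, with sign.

+¥362.2 trillion

Spending multiplier = 1/(1 − c(1−t)) = 1/(1 − 0.64×0.74) = 1/0.5264 ≈ 1.9.
Need ΔY = +¥688 trillion, so ΔG = ΔY/k = (+¥688 trillion) × 0.5264 ≈ +¥362.2 trillion.
The government should increase government purchases by ¥362.2 trillion.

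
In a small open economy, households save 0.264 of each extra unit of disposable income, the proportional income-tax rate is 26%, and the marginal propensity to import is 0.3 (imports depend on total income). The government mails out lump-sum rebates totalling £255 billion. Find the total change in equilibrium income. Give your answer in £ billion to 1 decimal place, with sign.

+£248.5 billion

MPC = 1 − MPS = 1 − 0.264 = 0.736.
A lump-sum tax change of −£255 billion shifts disposable income by +£255 billion; first-round consumption changes by −c × ΔT = −0.736 × (−£255 billion) = +£187.68 billion.
Expenditure multiplier = 1/(1 − c(1−t) + m) = 1/(1 − 0.736×0.74 + 0.3) = 1/0.75536 ≈ 1.324.
The tax multiplier is −c × k ≈ −0.974, so ΔY = k × (−c·ΔT) = (+£187.68 billion) / 0.75536 ≈ +£248.5 billion.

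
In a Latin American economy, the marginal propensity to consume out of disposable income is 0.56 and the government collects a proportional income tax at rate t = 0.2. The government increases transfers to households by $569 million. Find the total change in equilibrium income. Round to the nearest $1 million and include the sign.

The transfer change shifts disposable income by +$569 million, so first-round consumption changes by c·ΔTR = 0.56 × (+$569 million) = +$318.64 million.
Expenditure multiplier = 1/(1 − c(1−t)) = 1/(1 − 0.56×0.8) = 1/0.552 ≈ 1.812.
The transfer multiplier is c × k ≈ 1.014, so ΔY = k × (c·ΔTR) = (+$318.64 million) / 0.552 ≈ +$577 million.

+$577 million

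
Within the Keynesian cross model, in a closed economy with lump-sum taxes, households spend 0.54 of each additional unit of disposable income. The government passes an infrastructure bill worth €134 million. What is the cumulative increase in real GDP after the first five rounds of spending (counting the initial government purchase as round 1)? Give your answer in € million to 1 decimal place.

Round 1 adds ΔG = €134 million; each later round is MPC = 0.54 times the previous.
After 5 rounds: 134 + 72.36 + 39.0744 + 21.100176 + 11.39409504 = ΔG·(1 − c^5)/(1 − c) = 134 × (1 − 0.0459165024)/0.46 ≈ €277.9 million.

€277.9 million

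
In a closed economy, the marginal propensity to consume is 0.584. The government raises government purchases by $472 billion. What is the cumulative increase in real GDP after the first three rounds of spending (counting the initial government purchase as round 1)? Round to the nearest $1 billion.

$909 billion

Round 1 adds ΔG = $472 billion; each later round is MPC = 0.584 times the previous.
After 3 rounds: 472 + 275.648 + 160.978432 = ΔG·(1 − c^3)/(1 − c) = 472 × (1 − 0.199176704)/0.416 ≈ $909 billion.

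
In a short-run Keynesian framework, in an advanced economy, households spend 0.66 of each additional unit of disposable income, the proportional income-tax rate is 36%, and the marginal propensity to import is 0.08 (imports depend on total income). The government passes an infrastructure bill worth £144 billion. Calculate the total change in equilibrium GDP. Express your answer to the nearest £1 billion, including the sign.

+£219 billion

Spending multiplier = 1/(1 − c(1−t) + m) = 1/(1 − 0.66×0.64 + 0.08) = 1/0.6576 ≈ 1.521.
ΔY = k × ΔG = (+£144 billion) / 0.6576 ≈ +£219 billion.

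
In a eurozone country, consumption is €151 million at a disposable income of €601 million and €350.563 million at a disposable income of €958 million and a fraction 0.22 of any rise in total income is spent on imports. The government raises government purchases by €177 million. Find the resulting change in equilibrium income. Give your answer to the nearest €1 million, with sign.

+€268 million

MPC = ΔC/ΔYd = (350.563 − 151)/(958 − 601) = 199.563/357 = 0.559.
Spending multiplier = 1/(1 − c + m) = 1/(1 − 0.559 + 0.22) = 1/0.661 ≈ 1.513.
ΔY = k × ΔG = (+€177 million) / 0.661 ≈ +€268 million.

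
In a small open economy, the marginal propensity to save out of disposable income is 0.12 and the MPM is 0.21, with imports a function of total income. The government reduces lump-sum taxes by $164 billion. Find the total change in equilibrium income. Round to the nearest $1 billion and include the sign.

MPC = 1 − MPS = 1 − 0.12 = 0.88.
A lump-sum tax change of −$164 billion shifts disposable income by +$164 billion; first-round consumption changes by −c × ΔT = −0.88 × (−$164 billion) = +$144.32 billion.
Expenditure multiplier = 1/(1 − c + m) = 1/(1 − 0.88 + 0.21) = 1/0.33 ≈ 3.03.
The tax multiplier is −c × k ≈ −2.667, so ΔY = k × (−c·ΔT) = (+$144.32 billion) / 0.33 ≈ +$437 billion.

+$437 billion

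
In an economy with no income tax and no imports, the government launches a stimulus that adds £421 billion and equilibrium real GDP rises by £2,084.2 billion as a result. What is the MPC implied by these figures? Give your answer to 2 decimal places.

Implied spending multiplier k = ΔY/ΔG = 2,084.2/421 ≈ 4.9506.
Since k = 1/(1 − MPC), MPC = 1 − 1/k = 1 − ΔG/ΔY = 1 − 421/2,084.2 ≈ 0.80.

0.80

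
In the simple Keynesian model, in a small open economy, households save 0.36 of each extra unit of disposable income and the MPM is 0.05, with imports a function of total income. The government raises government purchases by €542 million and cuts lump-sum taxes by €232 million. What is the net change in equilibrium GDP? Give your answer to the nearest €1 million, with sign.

+€1,684 million

MPC = 1 − MPS = 1 − 0.36 = 0.64.
Expenditure multiplier = 1/(1 − c + m) = 1/(1 − 0.64 + 0.05) = 1/0.41 ≈ 2.439.
ΔG contributes k·ΔG = (+€542 million) / 0.41 ≈ +€1,322 million.
ΔT of −€232 million changes first-round spending by −c·ΔT = +€148.48 million, contributing k·(−c·ΔT) = (+€148.48 million) / 0.41 ≈ +€362.1 million.
Net ΔY = k(ΔG − c·ΔT) = (+€690.48 million) / 0.41 ≈ +€1,684 million.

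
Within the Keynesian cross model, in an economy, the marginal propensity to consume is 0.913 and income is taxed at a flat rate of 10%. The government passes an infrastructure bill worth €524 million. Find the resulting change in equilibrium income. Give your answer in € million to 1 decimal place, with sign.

+€2,938.9 million

Expenditure multiplier = 1/(1 − c(1−t)) = 1/(1 − 0.913×0.9) = 1/0.1783 ≈ 5.609.
ΔY = k × ΔG = (+€524 million) / 0.1783 ≈ +€2,938.9 million.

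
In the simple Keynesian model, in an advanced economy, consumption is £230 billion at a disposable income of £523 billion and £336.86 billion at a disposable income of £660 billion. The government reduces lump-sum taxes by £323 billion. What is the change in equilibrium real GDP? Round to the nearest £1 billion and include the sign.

MPC = ΔC/ΔYd = (336.86 − 230)/(660 − 523) = 106.86/137 = 0.78.
A lump-sum tax change of −£323 billion shifts disposable income by +£323 billion; first-round consumption changes by −c × ΔT = −0.78 × (−£323 billion) = +£251.94 billion.
Expenditure multiplier = 1/(1 − MPC) = 1/(1 − 0.78) = 1/0.22 ≈ 4.545.
The tax multiplier is −c × k ≈ −3.545, so ΔY = k × (−c·ΔT) = (+£251.94 billion) / 0.22 ≈ +£1,145 billion.

+£1,145 billion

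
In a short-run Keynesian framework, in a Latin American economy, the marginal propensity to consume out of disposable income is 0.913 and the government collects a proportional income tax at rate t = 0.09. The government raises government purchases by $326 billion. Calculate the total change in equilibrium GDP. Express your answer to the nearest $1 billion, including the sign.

Government-spending multiplier = 1/(1 − c(1−t)) = 1/(1 − 0.913×0.91) = 1/0.16917 ≈ 5.911.
ΔY = k × ΔG = (+$326 billion) / 0.16917 ≈ +$1,927 billion.

+$1,927 billion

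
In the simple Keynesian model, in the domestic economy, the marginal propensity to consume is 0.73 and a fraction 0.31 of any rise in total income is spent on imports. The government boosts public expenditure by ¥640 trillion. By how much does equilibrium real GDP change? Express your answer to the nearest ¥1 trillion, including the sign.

+¥1,103 trillion

Expenditure multiplier = 1/(1 − c + m) = 1/(1 − 0.73 + 0.31) = 1/0.58 ≈ 1.724.
ΔY = k × ΔG = (+¥640 trillion) / 0.58 ≈ +¥1,103 trillion.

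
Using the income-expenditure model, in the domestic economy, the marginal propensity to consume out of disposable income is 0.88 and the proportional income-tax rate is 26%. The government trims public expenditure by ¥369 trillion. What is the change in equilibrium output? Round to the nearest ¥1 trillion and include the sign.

Spending multiplier = 1/(1 − c(1−t)) = 1/(1 − 0.88×0.74) = 1/0.3488 ≈ 2.867.
ΔY = k × ΔG = (−¥369 trillion) / 0.3488 ≈ −¥1,058 trillion.

−¥1,058 trillion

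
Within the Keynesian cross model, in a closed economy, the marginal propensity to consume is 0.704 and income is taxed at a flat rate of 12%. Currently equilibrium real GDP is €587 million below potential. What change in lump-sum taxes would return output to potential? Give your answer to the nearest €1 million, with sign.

Spending multiplier = 1/(1 − c(1−t)) = 1/(1 − 0.704×0.88) = 1/0.38048 ≈ 2.628.
Tax multiplier = −c·k = −0.704/0.38048 ≈ −1.85. Need ΔY = +€587 million, so ΔT = ΔY/(−c·k) = −(+€587 million) × 0.38048 / 0.704 ≈ −€317 million.
The government should cut lump-sum taxes by €317 million.

−€317 million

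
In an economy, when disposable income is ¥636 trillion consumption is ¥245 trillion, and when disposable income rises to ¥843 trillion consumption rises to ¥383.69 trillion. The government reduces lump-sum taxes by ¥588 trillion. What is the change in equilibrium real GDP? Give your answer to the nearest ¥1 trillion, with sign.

+¥1,194 trillion

MPC = ΔC/ΔYd = (383.69 − 245)/(843 − 636) = 138.69/207 = 0.67.
A lump-sum tax change of −¥588 trillion shifts disposable income by +¥588 trillion; first-round consumption changes by −c × ΔT = −0.67 × (−¥588 trillion) = +¥393.96 trillion.
Expenditure multiplier = 1/(1 − MPC) = 1/(1 − 0.67) = 1/0.33 ≈ 3.03.
The tax multiplier is −c × k ≈ −2.03, so ΔY = k × (−c·ΔT) = (+¥393.96 trillion) / 0.33 ≈ +¥1,194 trillion.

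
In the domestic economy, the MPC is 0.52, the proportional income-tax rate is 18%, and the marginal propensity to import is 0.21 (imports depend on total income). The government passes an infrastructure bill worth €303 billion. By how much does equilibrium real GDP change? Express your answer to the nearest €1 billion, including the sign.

Government-spending multiplier = 1/(1 − c(1−t) + m) = 1/(1 − 0.52×0.82 + 0.21) = 1/0.7836 ≈ 1.276.
ΔY = k × ΔG = (+€303 billion) / 0.7836 ≈ +€387 billion.

+€387 billion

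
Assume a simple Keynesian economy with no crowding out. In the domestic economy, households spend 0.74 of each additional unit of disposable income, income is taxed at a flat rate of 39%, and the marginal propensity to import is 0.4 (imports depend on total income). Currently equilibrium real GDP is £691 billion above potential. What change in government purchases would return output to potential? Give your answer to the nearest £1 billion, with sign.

Spending multiplier = 1/(1 − c(1−t) + m) = 1/(1 − 0.74×0.61 + 0.4) = 1/0.9486 ≈ 1.054.
Need ΔY = −£691 billion, so ΔG = ΔY/k = (−£691 billion) × 0.9486 ≈ −£655 billion.
The government should cut government purchases by £655 billion.

−£655 billion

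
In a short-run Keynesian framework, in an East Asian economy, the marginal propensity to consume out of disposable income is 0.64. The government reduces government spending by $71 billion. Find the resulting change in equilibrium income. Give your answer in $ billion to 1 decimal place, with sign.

−$197.2 billion

Spending multiplier = 1/(1 − MPC) = 1/(1 − 0.64) = 1/0.36 ≈ 2.778.
ΔY = k × ΔG = (−$71 billion) / 0.36 ≈ −$197.2 billion.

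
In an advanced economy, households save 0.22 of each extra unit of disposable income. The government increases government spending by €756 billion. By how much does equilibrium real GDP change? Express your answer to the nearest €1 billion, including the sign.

+€3,436 billion

MPC = 1 − MPS = 1 − 0.22 = 0.78.
Expenditure multiplier = 1/(1 − MPC) = 1/(1 − 0.78) = 1/0.22 ≈ 4.545.
ΔY = k × ΔG = (+€756 billion) / 0.22 ≈ +€3,436 billion.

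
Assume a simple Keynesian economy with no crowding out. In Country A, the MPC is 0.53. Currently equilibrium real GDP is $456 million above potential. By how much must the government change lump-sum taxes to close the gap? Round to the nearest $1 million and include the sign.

+$404 million

Spending multiplier = 1/(1 − MPC) = 1/(1 − 0.53) = 1/0.47 ≈ 2.128.
Tax multiplier = −c·k = −0.53/0.47 ≈ −1.128. Need ΔY = −$456 million, so ΔT = ΔY/(−c·k) = −(−$456 million) × 0.47 / 0.53 ≈ +$404 million.
The government should raise lump-sum taxes by $404 million.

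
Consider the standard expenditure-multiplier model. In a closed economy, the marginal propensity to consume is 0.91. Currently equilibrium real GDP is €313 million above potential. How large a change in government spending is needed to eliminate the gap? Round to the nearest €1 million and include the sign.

−€28 million

Spending multiplier = 1/(1 − MPC) = 1/(1 − 0.91) = 1/0.09 ≈ 11.111.
Need ΔY = −€313 million, so ΔG = ΔY/k = (−€313 million) × 0.09 ≈ −€28 million.
The government should cut government spending by €28 million.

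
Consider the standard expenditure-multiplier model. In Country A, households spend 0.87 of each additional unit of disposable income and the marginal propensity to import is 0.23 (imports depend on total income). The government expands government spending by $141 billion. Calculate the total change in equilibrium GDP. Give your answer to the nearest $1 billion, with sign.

Expenditure multiplier = 1/(1 − c + m) = 1/(1 − 0.87 + 0.23) = 1/0.36 ≈ 2.778.
ΔY = k × ΔG = (+$141 billion) / 0.36 ≈ +$392 billion.

+$392 billion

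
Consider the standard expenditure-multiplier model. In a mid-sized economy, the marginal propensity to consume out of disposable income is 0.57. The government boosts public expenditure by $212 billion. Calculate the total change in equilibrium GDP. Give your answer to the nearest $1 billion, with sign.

Expenditure multiplier = 1/(1 − MPC) = 1/(1 − 0.57) = 1/0.43 ≈ 2.326.
ΔY = k × ΔG = (+$212 billion) / 0.43 ≈ +$493 billion.

+$493 billion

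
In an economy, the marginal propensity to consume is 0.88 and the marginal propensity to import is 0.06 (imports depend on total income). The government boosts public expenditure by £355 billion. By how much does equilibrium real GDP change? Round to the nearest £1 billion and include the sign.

+£1,972 billion

Spending multiplier = 1/(1 − c + m) = 1/(1 − 0.88 + 0.06) = 1/0.18 ≈ 5.556.
ΔY = k × ΔG = (+£355 billion) / 0.18 ≈ +£1,972 billion.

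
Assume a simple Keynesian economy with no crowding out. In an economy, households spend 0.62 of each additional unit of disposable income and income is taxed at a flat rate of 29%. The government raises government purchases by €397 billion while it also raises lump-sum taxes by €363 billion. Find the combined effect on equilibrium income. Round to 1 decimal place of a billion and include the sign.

Expenditure multiplier = 1/(1 − c(1−t)) = 1/(1 − 0.62×0.71) = 1/0.5598 ≈ 1.786.
ΔG contributes k·ΔG = (+€397 billion) / 0.5598 ≈ +€709.2 billion.
ΔT of +€363 billion changes first-round spending by −c·ΔT = −€225.06 billion, contributing k·(−c·ΔT) = (−€225.06 billion) / 0.5598 ≈ −€402 billion.
Net ΔY = k(ΔG − c·ΔT) = (+€171.94 billion) / 0.5598 ≈ +€307.1 billion.

+€307.1 billion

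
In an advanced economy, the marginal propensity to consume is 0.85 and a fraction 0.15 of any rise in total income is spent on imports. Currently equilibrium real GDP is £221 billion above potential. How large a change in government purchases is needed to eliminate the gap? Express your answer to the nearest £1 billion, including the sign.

−£66 billion

Spending multiplier = 1/(1 − c + m) = 1/(1 − 0.85 + 0.15) = 1/0.3 ≈ 3.333.
Need ΔY = −£221 billion, so ΔG = ΔY/k = (−£221 billion) × 0.3 ≈ −£66 billion.
The government should cut government purchases by £66 billion.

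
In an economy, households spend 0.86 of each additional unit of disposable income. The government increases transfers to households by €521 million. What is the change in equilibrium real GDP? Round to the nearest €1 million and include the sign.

+€3,200 million

The transfer change shifts disposable income by +€521 million, so first-round consumption changes by c·ΔTR = 0.86 × (+€521 million) = +€448.06 million.
Expenditure multiplier = 1/(1 − MPC) = 1/(1 − 0.86) = 1/0.14 ≈ 7.143.
The transfer multiplier is c × k ≈ 6.143, so ΔY = k × (c·ΔTR) = (+€448.06 million) / 0.14 ≈ +€3,200 million.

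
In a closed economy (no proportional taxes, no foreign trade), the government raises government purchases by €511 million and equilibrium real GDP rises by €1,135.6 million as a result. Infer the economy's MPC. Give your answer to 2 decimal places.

0.55

Implied spending multiplier k = ΔY/ΔG = 1,135.6/511 ≈ 2.2223.
Since k = 1/(1 − MPC), MPC = 1 − 1/k = 1 − ΔG/ΔY = 1 − 511/1,135.6 ≈ 0.55.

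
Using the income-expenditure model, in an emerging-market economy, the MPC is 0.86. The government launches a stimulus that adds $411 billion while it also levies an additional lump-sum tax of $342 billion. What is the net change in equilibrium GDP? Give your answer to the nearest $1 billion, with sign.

+$835 billion

Expenditure multiplier = 1/(1 − MPC) = 1/(1 − 0.86) = 1/0.14 ≈ 7.143.
ΔG contributes k·ΔG = (+$411 billion) / 0.14 ≈ +$2,935.7 billion.
ΔT of +$342 billion changes first-round spending by −c·ΔT = −$294.12 billion, contributing k·(−c·ΔT) = (−$294.12 billion) / 0.14 ≈ −$2,100.9 billion.
Net ΔY = k(ΔG − c·ΔT) = (+$116.88 billion) / 0.14 ≈ +$835 billion.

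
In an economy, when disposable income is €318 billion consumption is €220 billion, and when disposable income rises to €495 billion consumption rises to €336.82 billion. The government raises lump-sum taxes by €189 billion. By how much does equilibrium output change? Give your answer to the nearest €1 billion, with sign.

−€367 billion

MPC = ΔC/ΔYd = (336.82 − 220)/(495 − 318) = 116.82/177 = 0.66.
A lump-sum tax change of +€189 billion shifts disposable income by −€189 billion; first-round consumption changes by −c × ΔT = −0.66 × (+€189 billion) = −€124.74 billion.
Expenditure multiplier = 1/(1 − MPC) = 1/(1 − 0.66) = 1/0.34 ≈ 2.941.
The tax multiplier is −c × k ≈ −1.941, so ΔY = k × (−c·ΔT) = (−€124.74 billion) / 0.34 ≈ −€367 billion.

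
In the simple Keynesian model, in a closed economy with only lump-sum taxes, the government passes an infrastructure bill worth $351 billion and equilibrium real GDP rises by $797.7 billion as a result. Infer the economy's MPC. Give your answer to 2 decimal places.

0.56

Implied spending multiplier k = ΔY/ΔG = 797.7/351 ≈ 2.2726.
Since k = 1/(1 − MPC), MPC = 1 − 1/k = 1 − ΔG/ΔY = 1 − 351/797.7 ≈ 0.56.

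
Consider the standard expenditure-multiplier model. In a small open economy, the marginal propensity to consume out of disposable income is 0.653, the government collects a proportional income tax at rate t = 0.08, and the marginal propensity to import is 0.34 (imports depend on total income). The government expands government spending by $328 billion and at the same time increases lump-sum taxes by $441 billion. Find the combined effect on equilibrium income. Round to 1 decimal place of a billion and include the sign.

Expenditure multiplier = 1/(1 − c(1−t) + m) = 1/(1 − 0.653×0.92 + 0.34) = 1/0.73924 ≈ 1.353.
ΔG contributes k·ΔG = (+$328 billion) / 0.73924 ≈ +$443.7 billion.
ΔT of +$441 billion changes first-round spending by −c·ΔT = −$287.973 billion, contributing k·(−c·ΔT) = (−$287.973 billion) / 0.73924 ≈ −$389.6 billion.
Net ΔY = k(ΔG − c·ΔT) = (+$40.027 billion) / 0.73924 ≈ +$54.1 billion.

+$54.1 billion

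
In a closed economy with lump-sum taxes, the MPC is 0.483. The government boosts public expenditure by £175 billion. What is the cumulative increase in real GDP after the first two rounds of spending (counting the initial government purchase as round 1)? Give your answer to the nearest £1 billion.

£260 billion

Round 1 adds ΔG = £175 billion; each later round is MPC = 0.483 times the previous.
After 2 rounds: 175 + 84.525 = ΔG·(1 − c^2)/(1 − c) = 175 × (1 − 0.233289)/0.517 ≈ £260 billion.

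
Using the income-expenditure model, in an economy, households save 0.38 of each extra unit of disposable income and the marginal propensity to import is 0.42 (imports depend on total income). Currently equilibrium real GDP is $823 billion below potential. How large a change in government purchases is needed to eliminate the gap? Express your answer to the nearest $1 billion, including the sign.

+$658 billion

MPC = 1 − MPS = 1 − 0.38 = 0.62.
Spending multiplier = 1/(1 − c + m) = 1/(1 − 0.62 + 0.42) = 1/0.8 = 1.25.
Need ΔY = +$823 billion, so ΔG = ΔY/k = (+$823 billion) × 0.8 ≈ +$658 billion.
The government should increase government purchases by $658 billion.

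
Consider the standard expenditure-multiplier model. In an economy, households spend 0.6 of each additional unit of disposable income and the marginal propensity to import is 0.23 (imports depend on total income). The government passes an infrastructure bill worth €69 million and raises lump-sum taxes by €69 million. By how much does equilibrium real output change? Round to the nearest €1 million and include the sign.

Expenditure multiplier = 1/(1 − c + m) = 1/(1 − 0.6 + 0.23) = 1/0.63 ≈ 1.587.
ΔG contributes k·ΔG = (+€69 million) / 0.63 ≈ +€109.5 million.
ΔT of +€69 million changes first-round spending by −c·ΔT = −€41.4 million, contributing k·(−c·ΔT) = (−€41.4 million) / 0.63 ≈ −€65.7 million.
Net ΔY = k(ΔG − c·ΔT) = (+€27.6 million) / 0.63 ≈ +€44 million.

+€44 million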